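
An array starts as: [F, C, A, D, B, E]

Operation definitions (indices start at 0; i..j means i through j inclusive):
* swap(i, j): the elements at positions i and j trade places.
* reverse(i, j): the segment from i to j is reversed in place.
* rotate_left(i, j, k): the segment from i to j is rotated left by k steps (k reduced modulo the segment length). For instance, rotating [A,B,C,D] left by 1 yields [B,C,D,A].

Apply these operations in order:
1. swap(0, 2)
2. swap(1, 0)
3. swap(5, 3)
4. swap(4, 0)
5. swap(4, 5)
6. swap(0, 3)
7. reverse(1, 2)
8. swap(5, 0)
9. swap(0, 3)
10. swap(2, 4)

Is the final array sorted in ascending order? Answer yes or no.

After 1 (swap(0, 2)): [A, C, F, D, B, E]
After 2 (swap(1, 0)): [C, A, F, D, B, E]
After 3 (swap(5, 3)): [C, A, F, E, B, D]
After 4 (swap(4, 0)): [B, A, F, E, C, D]
After 5 (swap(4, 5)): [B, A, F, E, D, C]
After 6 (swap(0, 3)): [E, A, F, B, D, C]
After 7 (reverse(1, 2)): [E, F, A, B, D, C]
After 8 (swap(5, 0)): [C, F, A, B, D, E]
After 9 (swap(0, 3)): [B, F, A, C, D, E]
After 10 (swap(2, 4)): [B, F, D, C, A, E]

Answer: no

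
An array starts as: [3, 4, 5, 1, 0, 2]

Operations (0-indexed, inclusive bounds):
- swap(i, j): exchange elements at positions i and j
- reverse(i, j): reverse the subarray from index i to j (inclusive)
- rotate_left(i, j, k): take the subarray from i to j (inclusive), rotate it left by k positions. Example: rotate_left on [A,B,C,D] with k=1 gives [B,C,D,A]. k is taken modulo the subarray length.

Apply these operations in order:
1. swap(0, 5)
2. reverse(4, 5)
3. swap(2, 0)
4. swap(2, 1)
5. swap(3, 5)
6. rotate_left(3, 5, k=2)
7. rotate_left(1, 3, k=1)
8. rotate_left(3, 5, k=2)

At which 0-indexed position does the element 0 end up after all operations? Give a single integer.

After 1 (swap(0, 5)): [2, 4, 5, 1, 0, 3]
After 2 (reverse(4, 5)): [2, 4, 5, 1, 3, 0]
After 3 (swap(2, 0)): [5, 4, 2, 1, 3, 0]
After 4 (swap(2, 1)): [5, 2, 4, 1, 3, 0]
After 5 (swap(3, 5)): [5, 2, 4, 0, 3, 1]
After 6 (rotate_left(3, 5, k=2)): [5, 2, 4, 1, 0, 3]
After 7 (rotate_left(1, 3, k=1)): [5, 4, 1, 2, 0, 3]
After 8 (rotate_left(3, 5, k=2)): [5, 4, 1, 3, 2, 0]

Answer: 5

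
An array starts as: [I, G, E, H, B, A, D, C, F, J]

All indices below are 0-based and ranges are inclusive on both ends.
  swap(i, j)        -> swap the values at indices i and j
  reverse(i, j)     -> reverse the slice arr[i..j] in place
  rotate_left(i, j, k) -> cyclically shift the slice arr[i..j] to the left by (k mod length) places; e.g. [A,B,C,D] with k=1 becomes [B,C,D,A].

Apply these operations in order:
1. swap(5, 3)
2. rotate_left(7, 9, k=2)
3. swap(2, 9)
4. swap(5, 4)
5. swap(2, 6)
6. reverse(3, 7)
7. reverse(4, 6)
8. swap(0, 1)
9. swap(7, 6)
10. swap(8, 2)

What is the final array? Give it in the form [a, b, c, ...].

After 1 (swap(5, 3)): [I, G, E, A, B, H, D, C, F, J]
After 2 (rotate_left(7, 9, k=2)): [I, G, E, A, B, H, D, J, C, F]
After 3 (swap(2, 9)): [I, G, F, A, B, H, D, J, C, E]
After 4 (swap(5, 4)): [I, G, F, A, H, B, D, J, C, E]
After 5 (swap(2, 6)): [I, G, D, A, H, B, F, J, C, E]
After 6 (reverse(3, 7)): [I, G, D, J, F, B, H, A, C, E]
After 7 (reverse(4, 6)): [I, G, D, J, H, B, F, A, C, E]
After 8 (swap(0, 1)): [G, I, D, J, H, B, F, A, C, E]
After 9 (swap(7, 6)): [G, I, D, J, H, B, A, F, C, E]
After 10 (swap(8, 2)): [G, I, C, J, H, B, A, F, D, E]

Answer: [G, I, C, J, H, B, A, F, D, E]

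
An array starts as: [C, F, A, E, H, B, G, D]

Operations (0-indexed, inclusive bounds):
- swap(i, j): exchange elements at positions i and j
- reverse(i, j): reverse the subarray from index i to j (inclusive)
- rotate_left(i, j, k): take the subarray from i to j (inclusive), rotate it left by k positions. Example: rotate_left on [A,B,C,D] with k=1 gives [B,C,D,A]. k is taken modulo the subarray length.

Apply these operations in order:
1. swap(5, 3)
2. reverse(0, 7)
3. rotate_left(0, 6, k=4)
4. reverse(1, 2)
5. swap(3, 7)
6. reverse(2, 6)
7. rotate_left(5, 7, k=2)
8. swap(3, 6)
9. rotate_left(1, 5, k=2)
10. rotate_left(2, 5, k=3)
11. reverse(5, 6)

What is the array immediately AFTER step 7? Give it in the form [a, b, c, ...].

After 1 (swap(5, 3)): [C, F, A, B, H, E, G, D]
After 2 (reverse(0, 7)): [D, G, E, H, B, A, F, C]
After 3 (rotate_left(0, 6, k=4)): [B, A, F, D, G, E, H, C]
After 4 (reverse(1, 2)): [B, F, A, D, G, E, H, C]
After 5 (swap(3, 7)): [B, F, A, C, G, E, H, D]
After 6 (reverse(2, 6)): [B, F, H, E, G, C, A, D]
After 7 (rotate_left(5, 7, k=2)): [B, F, H, E, G, D, C, A]

Answer: [B, F, H, E, G, D, C, A]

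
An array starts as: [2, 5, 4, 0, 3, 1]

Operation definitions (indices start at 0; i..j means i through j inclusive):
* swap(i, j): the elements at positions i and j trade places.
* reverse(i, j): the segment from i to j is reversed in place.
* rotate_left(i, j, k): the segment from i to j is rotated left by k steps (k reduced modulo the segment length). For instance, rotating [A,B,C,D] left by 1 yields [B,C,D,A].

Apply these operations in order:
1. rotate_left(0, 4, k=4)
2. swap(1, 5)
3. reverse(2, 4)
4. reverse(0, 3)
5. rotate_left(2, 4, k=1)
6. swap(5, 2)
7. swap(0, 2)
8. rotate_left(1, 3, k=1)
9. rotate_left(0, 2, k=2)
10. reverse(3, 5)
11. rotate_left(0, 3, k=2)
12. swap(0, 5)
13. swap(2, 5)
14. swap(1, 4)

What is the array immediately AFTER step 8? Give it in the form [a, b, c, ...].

After 1 (rotate_left(0, 4, k=4)): [3, 2, 5, 4, 0, 1]
After 2 (swap(1, 5)): [3, 1, 5, 4, 0, 2]
After 3 (reverse(2, 4)): [3, 1, 0, 4, 5, 2]
After 4 (reverse(0, 3)): [4, 0, 1, 3, 5, 2]
After 5 (rotate_left(2, 4, k=1)): [4, 0, 3, 5, 1, 2]
After 6 (swap(5, 2)): [4, 0, 2, 5, 1, 3]
After 7 (swap(0, 2)): [2, 0, 4, 5, 1, 3]
After 8 (rotate_left(1, 3, k=1)): [2, 4, 5, 0, 1, 3]

Answer: [2, 4, 5, 0, 1, 3]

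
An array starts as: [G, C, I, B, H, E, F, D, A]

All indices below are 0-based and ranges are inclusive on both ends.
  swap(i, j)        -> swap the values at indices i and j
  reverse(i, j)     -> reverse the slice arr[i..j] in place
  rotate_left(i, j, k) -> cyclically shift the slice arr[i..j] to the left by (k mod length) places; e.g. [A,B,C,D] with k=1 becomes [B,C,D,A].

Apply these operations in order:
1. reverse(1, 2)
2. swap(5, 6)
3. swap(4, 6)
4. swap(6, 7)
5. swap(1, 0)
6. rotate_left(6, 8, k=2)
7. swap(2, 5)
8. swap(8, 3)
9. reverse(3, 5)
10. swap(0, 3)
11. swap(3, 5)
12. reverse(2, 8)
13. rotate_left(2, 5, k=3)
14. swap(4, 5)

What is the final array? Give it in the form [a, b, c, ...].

After 1 (reverse(1, 2)): [G, I, C, B, H, E, F, D, A]
After 2 (swap(5, 6)): [G, I, C, B, H, F, E, D, A]
After 3 (swap(4, 6)): [G, I, C, B, E, F, H, D, A]
After 4 (swap(6, 7)): [G, I, C, B, E, F, D, H, A]
After 5 (swap(1, 0)): [I, G, C, B, E, F, D, H, A]
After 6 (rotate_left(6, 8, k=2)): [I, G, C, B, E, F, A, D, H]
After 7 (swap(2, 5)): [I, G, F, B, E, C, A, D, H]
After 8 (swap(8, 3)): [I, G, F, H, E, C, A, D, B]
After 9 (reverse(3, 5)): [I, G, F, C, E, H, A, D, B]
After 10 (swap(0, 3)): [C, G, F, I, E, H, A, D, B]
After 11 (swap(3, 5)): [C, G, F, H, E, I, A, D, B]
After 12 (reverse(2, 8)): [C, G, B, D, A, I, E, H, F]
After 13 (rotate_left(2, 5, k=3)): [C, G, I, B, D, A, E, H, F]
After 14 (swap(4, 5)): [C, G, I, B, A, D, E, H, F]

Answer: [C, G, I, B, A, D, E, H, F]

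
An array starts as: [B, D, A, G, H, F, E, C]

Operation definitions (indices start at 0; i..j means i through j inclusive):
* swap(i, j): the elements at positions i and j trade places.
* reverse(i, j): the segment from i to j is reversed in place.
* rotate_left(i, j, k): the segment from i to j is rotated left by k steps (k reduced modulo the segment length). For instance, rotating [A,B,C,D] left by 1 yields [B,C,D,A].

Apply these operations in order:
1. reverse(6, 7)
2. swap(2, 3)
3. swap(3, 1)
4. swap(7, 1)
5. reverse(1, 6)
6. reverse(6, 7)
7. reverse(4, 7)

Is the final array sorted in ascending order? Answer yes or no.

Answer: no

Derivation:
After 1 (reverse(6, 7)): [B, D, A, G, H, F, C, E]
After 2 (swap(2, 3)): [B, D, G, A, H, F, C, E]
After 3 (swap(3, 1)): [B, A, G, D, H, F, C, E]
After 4 (swap(7, 1)): [B, E, G, D, H, F, C, A]
After 5 (reverse(1, 6)): [B, C, F, H, D, G, E, A]
After 6 (reverse(6, 7)): [B, C, F, H, D, G, A, E]
After 7 (reverse(4, 7)): [B, C, F, H, E, A, G, D]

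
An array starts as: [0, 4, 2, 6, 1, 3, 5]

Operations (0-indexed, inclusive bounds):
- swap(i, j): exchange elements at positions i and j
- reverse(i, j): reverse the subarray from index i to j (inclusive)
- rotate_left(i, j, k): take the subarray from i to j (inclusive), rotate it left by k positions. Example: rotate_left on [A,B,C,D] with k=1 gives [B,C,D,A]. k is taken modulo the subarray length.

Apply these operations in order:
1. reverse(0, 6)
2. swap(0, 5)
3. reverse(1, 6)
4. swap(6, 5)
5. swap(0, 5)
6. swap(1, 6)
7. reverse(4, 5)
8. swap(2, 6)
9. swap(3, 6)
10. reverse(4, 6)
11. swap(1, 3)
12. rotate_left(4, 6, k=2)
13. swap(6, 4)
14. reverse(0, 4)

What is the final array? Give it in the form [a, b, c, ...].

Answer: [6, 1, 0, 5, 3, 2, 4]

Derivation:
After 1 (reverse(0, 6)): [5, 3, 1, 6, 2, 4, 0]
After 2 (swap(0, 5)): [4, 3, 1, 6, 2, 5, 0]
After 3 (reverse(1, 6)): [4, 0, 5, 2, 6, 1, 3]
After 4 (swap(6, 5)): [4, 0, 5, 2, 6, 3, 1]
After 5 (swap(0, 5)): [3, 0, 5, 2, 6, 4, 1]
After 6 (swap(1, 6)): [3, 1, 5, 2, 6, 4, 0]
After 7 (reverse(4, 5)): [3, 1, 5, 2, 4, 6, 0]
After 8 (swap(2, 6)): [3, 1, 0, 2, 4, 6, 5]
After 9 (swap(3, 6)): [3, 1, 0, 5, 4, 6, 2]
After 10 (reverse(4, 6)): [3, 1, 0, 5, 2, 6, 4]
After 11 (swap(1, 3)): [3, 5, 0, 1, 2, 6, 4]
After 12 (rotate_left(4, 6, k=2)): [3, 5, 0, 1, 4, 2, 6]
After 13 (swap(6, 4)): [3, 5, 0, 1, 6, 2, 4]
After 14 (reverse(0, 4)): [6, 1, 0, 5, 3, 2, 4]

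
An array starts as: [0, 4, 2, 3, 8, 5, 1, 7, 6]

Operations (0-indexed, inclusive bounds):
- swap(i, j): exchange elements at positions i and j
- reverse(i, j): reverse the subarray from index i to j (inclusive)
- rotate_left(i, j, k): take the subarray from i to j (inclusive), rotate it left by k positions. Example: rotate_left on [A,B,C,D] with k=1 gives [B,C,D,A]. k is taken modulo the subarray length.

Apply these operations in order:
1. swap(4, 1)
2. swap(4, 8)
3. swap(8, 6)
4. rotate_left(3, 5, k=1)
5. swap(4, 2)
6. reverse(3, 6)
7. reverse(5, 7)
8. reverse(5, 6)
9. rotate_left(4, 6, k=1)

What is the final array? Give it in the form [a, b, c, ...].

Answer: [0, 8, 5, 4, 6, 7, 3, 2, 1]

Derivation:
After 1 (swap(4, 1)): [0, 8, 2, 3, 4, 5, 1, 7, 6]
After 2 (swap(4, 8)): [0, 8, 2, 3, 6, 5, 1, 7, 4]
After 3 (swap(8, 6)): [0, 8, 2, 3, 6, 5, 4, 7, 1]
After 4 (rotate_left(3, 5, k=1)): [0, 8, 2, 6, 5, 3, 4, 7, 1]
After 5 (swap(4, 2)): [0, 8, 5, 6, 2, 3, 4, 7, 1]
After 6 (reverse(3, 6)): [0, 8, 5, 4, 3, 2, 6, 7, 1]
After 7 (reverse(5, 7)): [0, 8, 5, 4, 3, 7, 6, 2, 1]
After 8 (reverse(5, 6)): [0, 8, 5, 4, 3, 6, 7, 2, 1]
After 9 (rotate_left(4, 6, k=1)): [0, 8, 5, 4, 6, 7, 3, 2, 1]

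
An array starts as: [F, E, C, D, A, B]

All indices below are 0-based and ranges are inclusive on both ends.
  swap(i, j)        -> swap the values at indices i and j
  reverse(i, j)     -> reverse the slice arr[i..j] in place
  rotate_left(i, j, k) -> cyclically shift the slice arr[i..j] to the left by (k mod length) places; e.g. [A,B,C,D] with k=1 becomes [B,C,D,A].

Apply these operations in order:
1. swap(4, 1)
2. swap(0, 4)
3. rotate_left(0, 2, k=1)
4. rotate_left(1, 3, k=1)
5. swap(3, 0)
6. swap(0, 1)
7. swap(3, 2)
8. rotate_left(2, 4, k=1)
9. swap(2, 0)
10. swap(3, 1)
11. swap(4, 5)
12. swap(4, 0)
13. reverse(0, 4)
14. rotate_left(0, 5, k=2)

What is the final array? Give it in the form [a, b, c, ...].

Answer: [E, F, B, A, D, C]

Derivation:
After 1 (swap(4, 1)): [F, A, C, D, E, B]
After 2 (swap(0, 4)): [E, A, C, D, F, B]
After 3 (rotate_left(0, 2, k=1)): [A, C, E, D, F, B]
After 4 (rotate_left(1, 3, k=1)): [A, E, D, C, F, B]
After 5 (swap(3, 0)): [C, E, D, A, F, B]
After 6 (swap(0, 1)): [E, C, D, A, F, B]
After 7 (swap(3, 2)): [E, C, A, D, F, B]
After 8 (rotate_left(2, 4, k=1)): [E, C, D, F, A, B]
After 9 (swap(2, 0)): [D, C, E, F, A, B]
After 10 (swap(3, 1)): [D, F, E, C, A, B]
After 11 (swap(4, 5)): [D, F, E, C, B, A]
After 12 (swap(4, 0)): [B, F, E, C, D, A]
After 13 (reverse(0, 4)): [D, C, E, F, B, A]
After 14 (rotate_left(0, 5, k=2)): [E, F, B, A, D, C]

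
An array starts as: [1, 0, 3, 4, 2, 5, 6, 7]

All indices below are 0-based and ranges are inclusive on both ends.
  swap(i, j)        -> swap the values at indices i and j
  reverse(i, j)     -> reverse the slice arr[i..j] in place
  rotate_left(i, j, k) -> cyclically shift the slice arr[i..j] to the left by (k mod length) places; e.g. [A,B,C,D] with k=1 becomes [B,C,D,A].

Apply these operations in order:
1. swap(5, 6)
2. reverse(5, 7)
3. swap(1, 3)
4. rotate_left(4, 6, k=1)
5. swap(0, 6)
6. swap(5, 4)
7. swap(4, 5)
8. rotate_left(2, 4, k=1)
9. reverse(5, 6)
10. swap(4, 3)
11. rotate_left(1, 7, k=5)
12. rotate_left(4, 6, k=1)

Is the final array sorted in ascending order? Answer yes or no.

Answer: no

Derivation:
After 1 (swap(5, 6)): [1, 0, 3, 4, 2, 6, 5, 7]
After 2 (reverse(5, 7)): [1, 0, 3, 4, 2, 7, 5, 6]
After 3 (swap(1, 3)): [1, 4, 3, 0, 2, 7, 5, 6]
After 4 (rotate_left(4, 6, k=1)): [1, 4, 3, 0, 7, 5, 2, 6]
After 5 (swap(0, 6)): [2, 4, 3, 0, 7, 5, 1, 6]
After 6 (swap(5, 4)): [2, 4, 3, 0, 5, 7, 1, 6]
After 7 (swap(4, 5)): [2, 4, 3, 0, 7, 5, 1, 6]
After 8 (rotate_left(2, 4, k=1)): [2, 4, 0, 7, 3, 5, 1, 6]
After 9 (reverse(5, 6)): [2, 4, 0, 7, 3, 1, 5, 6]
After 10 (swap(4, 3)): [2, 4, 0, 3, 7, 1, 5, 6]
After 11 (rotate_left(1, 7, k=5)): [2, 5, 6, 4, 0, 3, 7, 1]
After 12 (rotate_left(4, 6, k=1)): [2, 5, 6, 4, 3, 7, 0, 1]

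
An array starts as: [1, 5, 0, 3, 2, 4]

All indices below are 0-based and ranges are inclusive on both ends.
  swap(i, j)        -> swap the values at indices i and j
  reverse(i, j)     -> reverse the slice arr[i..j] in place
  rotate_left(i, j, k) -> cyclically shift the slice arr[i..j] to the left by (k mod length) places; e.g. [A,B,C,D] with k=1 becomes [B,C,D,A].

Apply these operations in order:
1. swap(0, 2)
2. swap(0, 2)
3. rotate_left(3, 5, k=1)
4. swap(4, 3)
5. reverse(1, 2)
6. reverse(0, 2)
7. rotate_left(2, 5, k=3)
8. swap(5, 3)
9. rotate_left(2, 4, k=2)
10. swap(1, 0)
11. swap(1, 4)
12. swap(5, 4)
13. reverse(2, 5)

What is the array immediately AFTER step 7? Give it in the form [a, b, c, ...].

Answer: [5, 0, 3, 1, 4, 2]

Derivation:
After 1 (swap(0, 2)): [0, 5, 1, 3, 2, 4]
After 2 (swap(0, 2)): [1, 5, 0, 3, 2, 4]
After 3 (rotate_left(3, 5, k=1)): [1, 5, 0, 2, 4, 3]
After 4 (swap(4, 3)): [1, 5, 0, 4, 2, 3]
After 5 (reverse(1, 2)): [1, 0, 5, 4, 2, 3]
After 6 (reverse(0, 2)): [5, 0, 1, 4, 2, 3]
After 7 (rotate_left(2, 5, k=3)): [5, 0, 3, 1, 4, 2]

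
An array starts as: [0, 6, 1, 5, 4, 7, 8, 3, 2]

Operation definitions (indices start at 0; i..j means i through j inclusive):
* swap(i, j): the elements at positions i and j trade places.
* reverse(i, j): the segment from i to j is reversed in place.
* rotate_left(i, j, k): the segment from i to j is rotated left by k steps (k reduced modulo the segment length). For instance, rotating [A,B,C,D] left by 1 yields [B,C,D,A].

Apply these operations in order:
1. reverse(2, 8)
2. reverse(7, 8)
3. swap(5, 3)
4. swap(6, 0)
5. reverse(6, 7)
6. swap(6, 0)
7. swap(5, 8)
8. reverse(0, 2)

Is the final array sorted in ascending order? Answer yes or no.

Answer: no

Derivation:
After 1 (reverse(2, 8)): [0, 6, 2, 3, 8, 7, 4, 5, 1]
After 2 (reverse(7, 8)): [0, 6, 2, 3, 8, 7, 4, 1, 5]
After 3 (swap(5, 3)): [0, 6, 2, 7, 8, 3, 4, 1, 5]
After 4 (swap(6, 0)): [4, 6, 2, 7, 8, 3, 0, 1, 5]
After 5 (reverse(6, 7)): [4, 6, 2, 7, 8, 3, 1, 0, 5]
After 6 (swap(6, 0)): [1, 6, 2, 7, 8, 3, 4, 0, 5]
After 7 (swap(5, 8)): [1, 6, 2, 7, 8, 5, 4, 0, 3]
After 8 (reverse(0, 2)): [2, 6, 1, 7, 8, 5, 4, 0, 3]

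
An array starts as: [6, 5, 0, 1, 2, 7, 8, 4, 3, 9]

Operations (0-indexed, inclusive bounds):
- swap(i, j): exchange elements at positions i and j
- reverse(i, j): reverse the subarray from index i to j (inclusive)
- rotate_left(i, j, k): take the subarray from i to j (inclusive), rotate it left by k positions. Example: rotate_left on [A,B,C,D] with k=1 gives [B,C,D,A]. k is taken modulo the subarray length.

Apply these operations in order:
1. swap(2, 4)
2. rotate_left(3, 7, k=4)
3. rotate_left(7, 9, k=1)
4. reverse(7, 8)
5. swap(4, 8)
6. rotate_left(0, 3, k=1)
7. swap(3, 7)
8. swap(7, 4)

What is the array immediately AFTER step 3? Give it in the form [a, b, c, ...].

Answer: [6, 5, 2, 4, 1, 0, 7, 3, 9, 8]

Derivation:
After 1 (swap(2, 4)): [6, 5, 2, 1, 0, 7, 8, 4, 3, 9]
After 2 (rotate_left(3, 7, k=4)): [6, 5, 2, 4, 1, 0, 7, 8, 3, 9]
After 3 (rotate_left(7, 9, k=1)): [6, 5, 2, 4, 1, 0, 7, 3, 9, 8]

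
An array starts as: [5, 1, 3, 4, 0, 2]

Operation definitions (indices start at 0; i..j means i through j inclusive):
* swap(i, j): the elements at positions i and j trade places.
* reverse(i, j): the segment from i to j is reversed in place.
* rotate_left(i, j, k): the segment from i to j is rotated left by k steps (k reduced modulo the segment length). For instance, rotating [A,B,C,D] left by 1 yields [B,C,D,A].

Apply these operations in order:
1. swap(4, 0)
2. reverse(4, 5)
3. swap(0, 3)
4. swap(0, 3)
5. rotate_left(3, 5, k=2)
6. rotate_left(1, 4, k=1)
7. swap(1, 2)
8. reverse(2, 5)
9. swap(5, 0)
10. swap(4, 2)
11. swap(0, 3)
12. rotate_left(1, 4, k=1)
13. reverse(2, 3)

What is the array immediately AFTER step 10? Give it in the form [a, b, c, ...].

Answer: [3, 5, 4, 1, 2, 0]

Derivation:
After 1 (swap(4, 0)): [0, 1, 3, 4, 5, 2]
After 2 (reverse(4, 5)): [0, 1, 3, 4, 2, 5]
After 3 (swap(0, 3)): [4, 1, 3, 0, 2, 5]
After 4 (swap(0, 3)): [0, 1, 3, 4, 2, 5]
After 5 (rotate_left(3, 5, k=2)): [0, 1, 3, 5, 4, 2]
After 6 (rotate_left(1, 4, k=1)): [0, 3, 5, 4, 1, 2]
After 7 (swap(1, 2)): [0, 5, 3, 4, 1, 2]
After 8 (reverse(2, 5)): [0, 5, 2, 1, 4, 3]
After 9 (swap(5, 0)): [3, 5, 2, 1, 4, 0]
After 10 (swap(4, 2)): [3, 5, 4, 1, 2, 0]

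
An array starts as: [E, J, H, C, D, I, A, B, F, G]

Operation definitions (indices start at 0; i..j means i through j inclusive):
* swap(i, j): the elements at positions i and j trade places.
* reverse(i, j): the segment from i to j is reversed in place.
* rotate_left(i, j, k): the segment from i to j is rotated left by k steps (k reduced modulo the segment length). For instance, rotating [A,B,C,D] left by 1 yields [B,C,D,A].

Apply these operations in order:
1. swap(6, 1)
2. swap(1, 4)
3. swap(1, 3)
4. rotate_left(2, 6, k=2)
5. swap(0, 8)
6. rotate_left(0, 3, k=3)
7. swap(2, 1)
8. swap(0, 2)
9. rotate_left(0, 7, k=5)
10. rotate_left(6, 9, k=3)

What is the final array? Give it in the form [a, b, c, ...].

Answer: [H, D, B, F, C, I, G, A, J, E]

Derivation:
After 1 (swap(6, 1)): [E, A, H, C, D, I, J, B, F, G]
After 2 (swap(1, 4)): [E, D, H, C, A, I, J, B, F, G]
After 3 (swap(1, 3)): [E, C, H, D, A, I, J, B, F, G]
After 4 (rotate_left(2, 6, k=2)): [E, C, A, I, J, H, D, B, F, G]
After 5 (swap(0, 8)): [F, C, A, I, J, H, D, B, E, G]
After 6 (rotate_left(0, 3, k=3)): [I, F, C, A, J, H, D, B, E, G]
After 7 (swap(2, 1)): [I, C, F, A, J, H, D, B, E, G]
After 8 (swap(0, 2)): [F, C, I, A, J, H, D, B, E, G]
After 9 (rotate_left(0, 7, k=5)): [H, D, B, F, C, I, A, J, E, G]
After 10 (rotate_left(6, 9, k=3)): [H, D, B, F, C, I, G, A, J, E]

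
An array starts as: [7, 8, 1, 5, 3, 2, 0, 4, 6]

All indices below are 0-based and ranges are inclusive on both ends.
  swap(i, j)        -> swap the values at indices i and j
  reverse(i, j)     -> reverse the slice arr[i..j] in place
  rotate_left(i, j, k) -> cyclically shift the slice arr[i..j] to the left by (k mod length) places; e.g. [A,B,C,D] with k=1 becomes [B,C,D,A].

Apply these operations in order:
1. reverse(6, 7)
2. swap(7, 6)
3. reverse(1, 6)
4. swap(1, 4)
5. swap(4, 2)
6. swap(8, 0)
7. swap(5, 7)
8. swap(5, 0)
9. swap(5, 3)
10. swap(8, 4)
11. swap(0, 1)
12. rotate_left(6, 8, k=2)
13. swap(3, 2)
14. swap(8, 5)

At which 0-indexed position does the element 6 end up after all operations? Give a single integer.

After 1 (reverse(6, 7)): [7, 8, 1, 5, 3, 2, 4, 0, 6]
After 2 (swap(7, 6)): [7, 8, 1, 5, 3, 2, 0, 4, 6]
After 3 (reverse(1, 6)): [7, 0, 2, 3, 5, 1, 8, 4, 6]
After 4 (swap(1, 4)): [7, 5, 2, 3, 0, 1, 8, 4, 6]
After 5 (swap(4, 2)): [7, 5, 0, 3, 2, 1, 8, 4, 6]
After 6 (swap(8, 0)): [6, 5, 0, 3, 2, 1, 8, 4, 7]
After 7 (swap(5, 7)): [6, 5, 0, 3, 2, 4, 8, 1, 7]
After 8 (swap(5, 0)): [4, 5, 0, 3, 2, 6, 8, 1, 7]
After 9 (swap(5, 3)): [4, 5, 0, 6, 2, 3, 8, 1, 7]
After 10 (swap(8, 4)): [4, 5, 0, 6, 7, 3, 8, 1, 2]
After 11 (swap(0, 1)): [5, 4, 0, 6, 7, 3, 8, 1, 2]
After 12 (rotate_left(6, 8, k=2)): [5, 4, 0, 6, 7, 3, 2, 8, 1]
After 13 (swap(3, 2)): [5, 4, 6, 0, 7, 3, 2, 8, 1]
After 14 (swap(8, 5)): [5, 4, 6, 0, 7, 1, 2, 8, 3]

Answer: 2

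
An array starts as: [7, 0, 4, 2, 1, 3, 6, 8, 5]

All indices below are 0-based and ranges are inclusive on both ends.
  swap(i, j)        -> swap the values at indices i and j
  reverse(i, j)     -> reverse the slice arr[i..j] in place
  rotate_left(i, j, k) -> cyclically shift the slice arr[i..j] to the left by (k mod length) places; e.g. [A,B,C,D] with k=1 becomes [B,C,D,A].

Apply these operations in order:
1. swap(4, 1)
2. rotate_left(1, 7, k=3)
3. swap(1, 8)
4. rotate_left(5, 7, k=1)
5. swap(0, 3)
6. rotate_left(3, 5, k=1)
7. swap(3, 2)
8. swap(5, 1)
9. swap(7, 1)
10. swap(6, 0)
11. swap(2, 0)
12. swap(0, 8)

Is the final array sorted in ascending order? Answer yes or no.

After 1 (swap(4, 1)): [7, 1, 4, 2, 0, 3, 6, 8, 5]
After 2 (rotate_left(1, 7, k=3)): [7, 0, 3, 6, 8, 1, 4, 2, 5]
After 3 (swap(1, 8)): [7, 5, 3, 6, 8, 1, 4, 2, 0]
After 4 (rotate_left(5, 7, k=1)): [7, 5, 3, 6, 8, 4, 2, 1, 0]
After 5 (swap(0, 3)): [6, 5, 3, 7, 8, 4, 2, 1, 0]
After 6 (rotate_left(3, 5, k=1)): [6, 5, 3, 8, 4, 7, 2, 1, 0]
After 7 (swap(3, 2)): [6, 5, 8, 3, 4, 7, 2, 1, 0]
After 8 (swap(5, 1)): [6, 7, 8, 3, 4, 5, 2, 1, 0]
After 9 (swap(7, 1)): [6, 1, 8, 3, 4, 5, 2, 7, 0]
After 10 (swap(6, 0)): [2, 1, 8, 3, 4, 5, 6, 7, 0]
After 11 (swap(2, 0)): [8, 1, 2, 3, 4, 5, 6, 7, 0]
After 12 (swap(0, 8)): [0, 1, 2, 3, 4, 5, 6, 7, 8]

Answer: yes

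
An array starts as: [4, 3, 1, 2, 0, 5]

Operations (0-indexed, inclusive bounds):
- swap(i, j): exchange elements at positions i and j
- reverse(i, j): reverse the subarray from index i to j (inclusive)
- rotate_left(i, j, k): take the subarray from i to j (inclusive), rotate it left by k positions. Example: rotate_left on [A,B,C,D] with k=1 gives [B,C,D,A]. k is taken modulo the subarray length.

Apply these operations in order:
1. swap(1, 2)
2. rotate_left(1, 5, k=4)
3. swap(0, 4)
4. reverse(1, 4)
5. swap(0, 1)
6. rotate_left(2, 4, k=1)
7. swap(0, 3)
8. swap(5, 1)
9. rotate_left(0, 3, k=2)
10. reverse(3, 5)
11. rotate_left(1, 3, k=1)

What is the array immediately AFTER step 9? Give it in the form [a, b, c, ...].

After 1 (swap(1, 2)): [4, 1, 3, 2, 0, 5]
After 2 (rotate_left(1, 5, k=4)): [4, 5, 1, 3, 2, 0]
After 3 (swap(0, 4)): [2, 5, 1, 3, 4, 0]
After 4 (reverse(1, 4)): [2, 4, 3, 1, 5, 0]
After 5 (swap(0, 1)): [4, 2, 3, 1, 5, 0]
After 6 (rotate_left(2, 4, k=1)): [4, 2, 1, 5, 3, 0]
After 7 (swap(0, 3)): [5, 2, 1, 4, 3, 0]
After 8 (swap(5, 1)): [5, 0, 1, 4, 3, 2]
After 9 (rotate_left(0, 3, k=2)): [1, 4, 5, 0, 3, 2]

Answer: [1, 4, 5, 0, 3, 2]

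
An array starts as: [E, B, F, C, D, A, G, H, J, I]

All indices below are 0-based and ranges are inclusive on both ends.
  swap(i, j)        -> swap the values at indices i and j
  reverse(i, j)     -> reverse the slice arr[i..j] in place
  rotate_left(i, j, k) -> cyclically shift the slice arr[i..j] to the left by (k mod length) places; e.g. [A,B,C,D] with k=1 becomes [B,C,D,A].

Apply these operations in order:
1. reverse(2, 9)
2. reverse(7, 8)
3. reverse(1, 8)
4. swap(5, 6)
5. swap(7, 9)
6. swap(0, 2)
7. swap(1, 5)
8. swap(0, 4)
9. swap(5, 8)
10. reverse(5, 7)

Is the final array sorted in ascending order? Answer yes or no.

After 1 (reverse(2, 9)): [E, B, I, J, H, G, A, D, C, F]
After 2 (reverse(7, 8)): [E, B, I, J, H, G, A, C, D, F]
After 3 (reverse(1, 8)): [E, D, C, A, G, H, J, I, B, F]
After 4 (swap(5, 6)): [E, D, C, A, G, J, H, I, B, F]
After 5 (swap(7, 9)): [E, D, C, A, G, J, H, F, B, I]
After 6 (swap(0, 2)): [C, D, E, A, G, J, H, F, B, I]
After 7 (swap(1, 5)): [C, J, E, A, G, D, H, F, B, I]
After 8 (swap(0, 4)): [G, J, E, A, C, D, H, F, B, I]
After 9 (swap(5, 8)): [G, J, E, A, C, B, H, F, D, I]
After 10 (reverse(5, 7)): [G, J, E, A, C, F, H, B, D, I]

Answer: no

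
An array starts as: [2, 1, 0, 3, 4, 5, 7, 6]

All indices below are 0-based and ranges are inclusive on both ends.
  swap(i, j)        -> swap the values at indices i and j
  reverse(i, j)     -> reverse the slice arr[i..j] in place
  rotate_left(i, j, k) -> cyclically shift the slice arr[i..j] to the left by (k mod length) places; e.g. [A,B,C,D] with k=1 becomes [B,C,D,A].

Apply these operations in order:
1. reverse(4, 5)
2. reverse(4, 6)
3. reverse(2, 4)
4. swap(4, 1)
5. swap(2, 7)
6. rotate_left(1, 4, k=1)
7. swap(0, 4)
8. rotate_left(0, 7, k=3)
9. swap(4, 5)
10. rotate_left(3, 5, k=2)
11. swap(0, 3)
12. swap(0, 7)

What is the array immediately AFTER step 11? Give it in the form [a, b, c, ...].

Answer: [7, 2, 4, 1, 5, 0, 6, 3]

Derivation:
After 1 (reverse(4, 5)): [2, 1, 0, 3, 5, 4, 7, 6]
After 2 (reverse(4, 6)): [2, 1, 0, 3, 7, 4, 5, 6]
After 3 (reverse(2, 4)): [2, 1, 7, 3, 0, 4, 5, 6]
After 4 (swap(4, 1)): [2, 0, 7, 3, 1, 4, 5, 6]
After 5 (swap(2, 7)): [2, 0, 6, 3, 1, 4, 5, 7]
After 6 (rotate_left(1, 4, k=1)): [2, 6, 3, 1, 0, 4, 5, 7]
After 7 (swap(0, 4)): [0, 6, 3, 1, 2, 4, 5, 7]
After 8 (rotate_left(0, 7, k=3)): [1, 2, 4, 5, 7, 0, 6, 3]
After 9 (swap(4, 5)): [1, 2, 4, 5, 0, 7, 6, 3]
After 10 (rotate_left(3, 5, k=2)): [1, 2, 4, 7, 5, 0, 6, 3]
After 11 (swap(0, 3)): [7, 2, 4, 1, 5, 0, 6, 3]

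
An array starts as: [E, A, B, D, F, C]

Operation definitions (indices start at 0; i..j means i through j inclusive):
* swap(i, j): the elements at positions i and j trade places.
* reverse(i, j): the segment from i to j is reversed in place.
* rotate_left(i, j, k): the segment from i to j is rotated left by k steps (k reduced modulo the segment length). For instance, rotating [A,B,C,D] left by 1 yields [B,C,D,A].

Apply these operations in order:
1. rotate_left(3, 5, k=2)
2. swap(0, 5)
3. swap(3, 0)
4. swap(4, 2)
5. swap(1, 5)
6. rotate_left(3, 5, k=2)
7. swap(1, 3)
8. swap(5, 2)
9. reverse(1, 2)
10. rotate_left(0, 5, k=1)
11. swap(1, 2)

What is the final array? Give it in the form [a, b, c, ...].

After 1 (rotate_left(3, 5, k=2)): [E, A, B, C, D, F]
After 2 (swap(0, 5)): [F, A, B, C, D, E]
After 3 (swap(3, 0)): [C, A, B, F, D, E]
After 4 (swap(4, 2)): [C, A, D, F, B, E]
After 5 (swap(1, 5)): [C, E, D, F, B, A]
After 6 (rotate_left(3, 5, k=2)): [C, E, D, A, F, B]
After 7 (swap(1, 3)): [C, A, D, E, F, B]
After 8 (swap(5, 2)): [C, A, B, E, F, D]
After 9 (reverse(1, 2)): [C, B, A, E, F, D]
After 10 (rotate_left(0, 5, k=1)): [B, A, E, F, D, C]
After 11 (swap(1, 2)): [B, E, A, F, D, C]

Answer: [B, E, A, F, D, C]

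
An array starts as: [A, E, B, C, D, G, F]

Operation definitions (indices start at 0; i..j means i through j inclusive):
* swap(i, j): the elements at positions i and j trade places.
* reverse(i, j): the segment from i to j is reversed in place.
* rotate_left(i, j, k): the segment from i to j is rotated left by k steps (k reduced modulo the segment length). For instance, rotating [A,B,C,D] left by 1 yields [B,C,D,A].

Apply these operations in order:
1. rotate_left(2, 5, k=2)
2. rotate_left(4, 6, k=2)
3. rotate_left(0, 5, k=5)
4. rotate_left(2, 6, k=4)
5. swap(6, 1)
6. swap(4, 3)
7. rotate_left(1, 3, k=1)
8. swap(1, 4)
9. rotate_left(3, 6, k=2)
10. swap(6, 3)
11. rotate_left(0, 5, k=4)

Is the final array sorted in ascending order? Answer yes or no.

Answer: no

Derivation:
After 1 (rotate_left(2, 5, k=2)): [A, E, D, G, B, C, F]
After 2 (rotate_left(4, 6, k=2)): [A, E, D, G, F, B, C]
After 3 (rotate_left(0, 5, k=5)): [B, A, E, D, G, F, C]
After 4 (rotate_left(2, 6, k=4)): [B, A, C, E, D, G, F]
After 5 (swap(6, 1)): [B, F, C, E, D, G, A]
After 6 (swap(4, 3)): [B, F, C, D, E, G, A]
After 7 (rotate_left(1, 3, k=1)): [B, C, D, F, E, G, A]
After 8 (swap(1, 4)): [B, E, D, F, C, G, A]
After 9 (rotate_left(3, 6, k=2)): [B, E, D, G, A, F, C]
After 10 (swap(6, 3)): [B, E, D, C, A, F, G]
After 11 (rotate_left(0, 5, k=4)): [A, F, B, E, D, C, G]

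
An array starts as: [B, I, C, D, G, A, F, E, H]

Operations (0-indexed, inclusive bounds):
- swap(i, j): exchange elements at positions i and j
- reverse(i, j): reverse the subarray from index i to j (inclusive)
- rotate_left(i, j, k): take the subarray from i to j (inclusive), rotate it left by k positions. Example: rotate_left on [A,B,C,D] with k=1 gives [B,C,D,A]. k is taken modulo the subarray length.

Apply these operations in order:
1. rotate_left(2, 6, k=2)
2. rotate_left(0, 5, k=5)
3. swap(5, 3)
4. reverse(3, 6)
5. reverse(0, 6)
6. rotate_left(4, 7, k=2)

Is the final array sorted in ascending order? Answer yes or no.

Answer: no

Derivation:
After 1 (rotate_left(2, 6, k=2)): [B, I, G, A, F, C, D, E, H]
After 2 (rotate_left(0, 5, k=5)): [C, B, I, G, A, F, D, E, H]
After 3 (swap(5, 3)): [C, B, I, F, A, G, D, E, H]
After 4 (reverse(3, 6)): [C, B, I, D, G, A, F, E, H]
After 5 (reverse(0, 6)): [F, A, G, D, I, B, C, E, H]
After 6 (rotate_left(4, 7, k=2)): [F, A, G, D, C, E, I, B, H]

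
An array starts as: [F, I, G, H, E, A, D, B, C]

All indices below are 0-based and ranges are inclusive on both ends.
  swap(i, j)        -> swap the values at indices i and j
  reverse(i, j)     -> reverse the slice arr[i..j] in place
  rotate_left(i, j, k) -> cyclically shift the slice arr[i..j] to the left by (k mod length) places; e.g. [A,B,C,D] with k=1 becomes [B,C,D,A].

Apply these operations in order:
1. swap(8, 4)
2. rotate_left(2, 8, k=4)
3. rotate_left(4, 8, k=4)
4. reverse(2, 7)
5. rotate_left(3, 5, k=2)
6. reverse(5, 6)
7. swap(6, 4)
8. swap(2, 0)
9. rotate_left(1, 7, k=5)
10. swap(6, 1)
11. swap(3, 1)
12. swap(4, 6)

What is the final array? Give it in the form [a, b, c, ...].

Answer: [H, I, D, E, G, A, F, B, C]

Derivation:
After 1 (swap(8, 4)): [F, I, G, H, C, A, D, B, E]
After 2 (rotate_left(2, 8, k=4)): [F, I, D, B, E, G, H, C, A]
After 3 (rotate_left(4, 8, k=4)): [F, I, D, B, A, E, G, H, C]
After 4 (reverse(2, 7)): [F, I, H, G, E, A, B, D, C]
After 5 (rotate_left(3, 5, k=2)): [F, I, H, A, G, E, B, D, C]
After 6 (reverse(5, 6)): [F, I, H, A, G, B, E, D, C]
After 7 (swap(6, 4)): [F, I, H, A, E, B, G, D, C]
After 8 (swap(2, 0)): [H, I, F, A, E, B, G, D, C]
After 9 (rotate_left(1, 7, k=5)): [H, G, D, I, F, A, E, B, C]
After 10 (swap(6, 1)): [H, E, D, I, F, A, G, B, C]
After 11 (swap(3, 1)): [H, I, D, E, F, A, G, B, C]
After 12 (swap(4, 6)): [H, I, D, E, G, A, F, B, C]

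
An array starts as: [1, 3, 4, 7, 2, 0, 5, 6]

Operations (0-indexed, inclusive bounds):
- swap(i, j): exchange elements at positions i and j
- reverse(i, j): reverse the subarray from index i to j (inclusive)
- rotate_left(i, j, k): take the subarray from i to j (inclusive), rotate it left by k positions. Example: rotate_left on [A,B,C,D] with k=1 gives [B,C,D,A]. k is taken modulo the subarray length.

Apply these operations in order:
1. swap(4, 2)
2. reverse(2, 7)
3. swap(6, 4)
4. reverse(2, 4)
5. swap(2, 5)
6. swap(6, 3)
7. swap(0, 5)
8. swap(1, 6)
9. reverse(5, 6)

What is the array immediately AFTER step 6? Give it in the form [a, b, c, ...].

Answer: [1, 3, 4, 0, 6, 7, 5, 2]

Derivation:
After 1 (swap(4, 2)): [1, 3, 2, 7, 4, 0, 5, 6]
After 2 (reverse(2, 7)): [1, 3, 6, 5, 0, 4, 7, 2]
After 3 (swap(6, 4)): [1, 3, 6, 5, 7, 4, 0, 2]
After 4 (reverse(2, 4)): [1, 3, 7, 5, 6, 4, 0, 2]
After 5 (swap(2, 5)): [1, 3, 4, 5, 6, 7, 0, 2]
After 6 (swap(6, 3)): [1, 3, 4, 0, 6, 7, 5, 2]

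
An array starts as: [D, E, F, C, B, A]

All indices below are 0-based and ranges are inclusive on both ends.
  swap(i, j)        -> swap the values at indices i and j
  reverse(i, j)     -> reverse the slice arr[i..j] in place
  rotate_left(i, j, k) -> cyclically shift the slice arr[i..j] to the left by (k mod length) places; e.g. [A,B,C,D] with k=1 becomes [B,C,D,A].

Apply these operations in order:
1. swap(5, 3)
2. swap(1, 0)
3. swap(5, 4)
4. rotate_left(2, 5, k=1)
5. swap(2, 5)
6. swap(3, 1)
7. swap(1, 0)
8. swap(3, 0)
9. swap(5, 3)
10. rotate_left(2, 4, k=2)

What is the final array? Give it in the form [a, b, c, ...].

After 1 (swap(5, 3)): [D, E, F, A, B, C]
After 2 (swap(1, 0)): [E, D, F, A, B, C]
After 3 (swap(5, 4)): [E, D, F, A, C, B]
After 4 (rotate_left(2, 5, k=1)): [E, D, A, C, B, F]
After 5 (swap(2, 5)): [E, D, F, C, B, A]
After 6 (swap(3, 1)): [E, C, F, D, B, A]
After 7 (swap(1, 0)): [C, E, F, D, B, A]
After 8 (swap(3, 0)): [D, E, F, C, B, A]
After 9 (swap(5, 3)): [D, E, F, A, B, C]
After 10 (rotate_left(2, 4, k=2)): [D, E, B, F, A, C]

Answer: [D, E, B, F, A, C]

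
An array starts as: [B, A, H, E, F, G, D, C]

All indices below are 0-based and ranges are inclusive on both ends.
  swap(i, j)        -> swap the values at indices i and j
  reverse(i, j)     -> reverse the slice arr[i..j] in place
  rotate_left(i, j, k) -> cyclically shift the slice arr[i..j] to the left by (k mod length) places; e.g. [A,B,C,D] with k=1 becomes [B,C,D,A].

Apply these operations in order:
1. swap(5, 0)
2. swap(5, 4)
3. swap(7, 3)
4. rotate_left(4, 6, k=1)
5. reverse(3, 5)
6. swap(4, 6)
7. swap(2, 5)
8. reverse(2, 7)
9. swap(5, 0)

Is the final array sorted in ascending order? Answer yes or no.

After 1 (swap(5, 0)): [G, A, H, E, F, B, D, C]
After 2 (swap(5, 4)): [G, A, H, E, B, F, D, C]
After 3 (swap(7, 3)): [G, A, H, C, B, F, D, E]
After 4 (rotate_left(4, 6, k=1)): [G, A, H, C, F, D, B, E]
After 5 (reverse(3, 5)): [G, A, H, D, F, C, B, E]
After 6 (swap(4, 6)): [G, A, H, D, B, C, F, E]
After 7 (swap(2, 5)): [G, A, C, D, B, H, F, E]
After 8 (reverse(2, 7)): [G, A, E, F, H, B, D, C]
After 9 (swap(5, 0)): [B, A, E, F, H, G, D, C]

Answer: no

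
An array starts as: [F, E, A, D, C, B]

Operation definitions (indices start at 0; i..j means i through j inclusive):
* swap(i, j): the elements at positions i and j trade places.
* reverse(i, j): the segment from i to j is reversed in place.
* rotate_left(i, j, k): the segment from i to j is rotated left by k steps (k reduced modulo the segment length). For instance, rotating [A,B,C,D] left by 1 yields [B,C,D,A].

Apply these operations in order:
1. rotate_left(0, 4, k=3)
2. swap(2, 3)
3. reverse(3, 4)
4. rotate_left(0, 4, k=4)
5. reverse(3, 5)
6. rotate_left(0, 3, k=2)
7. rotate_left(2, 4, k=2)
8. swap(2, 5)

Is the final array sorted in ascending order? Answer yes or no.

After 1 (rotate_left(0, 4, k=3)): [D, C, F, E, A, B]
After 2 (swap(2, 3)): [D, C, E, F, A, B]
After 3 (reverse(3, 4)): [D, C, E, A, F, B]
After 4 (rotate_left(0, 4, k=4)): [F, D, C, E, A, B]
After 5 (reverse(3, 5)): [F, D, C, B, A, E]
After 6 (rotate_left(0, 3, k=2)): [C, B, F, D, A, E]
After 7 (rotate_left(2, 4, k=2)): [C, B, A, F, D, E]
After 8 (swap(2, 5)): [C, B, E, F, D, A]

Answer: no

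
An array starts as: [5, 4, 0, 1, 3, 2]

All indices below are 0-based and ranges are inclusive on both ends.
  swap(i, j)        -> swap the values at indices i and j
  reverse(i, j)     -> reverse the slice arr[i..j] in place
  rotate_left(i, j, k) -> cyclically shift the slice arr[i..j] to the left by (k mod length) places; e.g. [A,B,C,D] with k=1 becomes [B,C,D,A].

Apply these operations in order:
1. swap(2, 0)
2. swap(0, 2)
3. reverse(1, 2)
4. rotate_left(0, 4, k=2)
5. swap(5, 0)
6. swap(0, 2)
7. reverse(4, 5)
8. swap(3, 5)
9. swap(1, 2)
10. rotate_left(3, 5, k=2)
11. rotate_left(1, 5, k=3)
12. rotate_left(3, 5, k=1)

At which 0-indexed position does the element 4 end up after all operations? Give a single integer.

After 1 (swap(2, 0)): [0, 4, 5, 1, 3, 2]
After 2 (swap(0, 2)): [5, 4, 0, 1, 3, 2]
After 3 (reverse(1, 2)): [5, 0, 4, 1, 3, 2]
After 4 (rotate_left(0, 4, k=2)): [4, 1, 3, 5, 0, 2]
After 5 (swap(5, 0)): [2, 1, 3, 5, 0, 4]
After 6 (swap(0, 2)): [3, 1, 2, 5, 0, 4]
After 7 (reverse(4, 5)): [3, 1, 2, 5, 4, 0]
After 8 (swap(3, 5)): [3, 1, 2, 0, 4, 5]
After 9 (swap(1, 2)): [3, 2, 1, 0, 4, 5]
After 10 (rotate_left(3, 5, k=2)): [3, 2, 1, 5, 0, 4]
After 11 (rotate_left(1, 5, k=3)): [3, 0, 4, 2, 1, 5]
After 12 (rotate_left(3, 5, k=1)): [3, 0, 4, 1, 5, 2]

Answer: 2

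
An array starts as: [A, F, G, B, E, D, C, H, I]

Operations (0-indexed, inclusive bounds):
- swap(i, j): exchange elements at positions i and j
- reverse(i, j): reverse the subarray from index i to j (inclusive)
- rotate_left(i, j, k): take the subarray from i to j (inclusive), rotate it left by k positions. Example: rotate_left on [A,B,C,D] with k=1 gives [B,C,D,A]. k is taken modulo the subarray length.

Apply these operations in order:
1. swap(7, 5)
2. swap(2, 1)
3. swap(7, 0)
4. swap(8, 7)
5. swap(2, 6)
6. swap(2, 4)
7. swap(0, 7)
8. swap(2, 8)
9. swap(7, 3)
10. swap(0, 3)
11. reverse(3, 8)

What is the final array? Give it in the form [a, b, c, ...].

Answer: [D, G, A, E, B, F, H, C, I]

Derivation:
After 1 (swap(7, 5)): [A, F, G, B, E, H, C, D, I]
After 2 (swap(2, 1)): [A, G, F, B, E, H, C, D, I]
After 3 (swap(7, 0)): [D, G, F, B, E, H, C, A, I]
After 4 (swap(8, 7)): [D, G, F, B, E, H, C, I, A]
After 5 (swap(2, 6)): [D, G, C, B, E, H, F, I, A]
After 6 (swap(2, 4)): [D, G, E, B, C, H, F, I, A]
After 7 (swap(0, 7)): [I, G, E, B, C, H, F, D, A]
After 8 (swap(2, 8)): [I, G, A, B, C, H, F, D, E]
After 9 (swap(7, 3)): [I, G, A, D, C, H, F, B, E]
After 10 (swap(0, 3)): [D, G, A, I, C, H, F, B, E]
After 11 (reverse(3, 8)): [D, G, A, E, B, F, H, C, I]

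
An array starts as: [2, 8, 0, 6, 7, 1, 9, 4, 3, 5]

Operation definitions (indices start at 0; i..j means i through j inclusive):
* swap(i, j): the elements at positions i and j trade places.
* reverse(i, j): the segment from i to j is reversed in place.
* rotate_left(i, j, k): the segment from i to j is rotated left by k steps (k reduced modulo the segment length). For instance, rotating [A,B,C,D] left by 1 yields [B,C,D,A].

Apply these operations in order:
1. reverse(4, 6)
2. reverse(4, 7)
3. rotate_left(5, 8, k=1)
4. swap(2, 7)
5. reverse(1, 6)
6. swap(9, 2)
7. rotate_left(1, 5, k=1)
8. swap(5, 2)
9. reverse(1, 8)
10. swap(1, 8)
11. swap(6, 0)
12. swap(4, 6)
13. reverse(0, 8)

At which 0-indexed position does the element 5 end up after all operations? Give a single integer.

Answer: 7

Derivation:
After 1 (reverse(4, 6)): [2, 8, 0, 6, 9, 1, 7, 4, 3, 5]
After 2 (reverse(4, 7)): [2, 8, 0, 6, 4, 7, 1, 9, 3, 5]
After 3 (rotate_left(5, 8, k=1)): [2, 8, 0, 6, 4, 1, 9, 3, 7, 5]
After 4 (swap(2, 7)): [2, 8, 3, 6, 4, 1, 9, 0, 7, 5]
After 5 (reverse(1, 6)): [2, 9, 1, 4, 6, 3, 8, 0, 7, 5]
After 6 (swap(9, 2)): [2, 9, 5, 4, 6, 3, 8, 0, 7, 1]
After 7 (rotate_left(1, 5, k=1)): [2, 5, 4, 6, 3, 9, 8, 0, 7, 1]
After 8 (swap(5, 2)): [2, 5, 9, 6, 3, 4, 8, 0, 7, 1]
After 9 (reverse(1, 8)): [2, 7, 0, 8, 4, 3, 6, 9, 5, 1]
After 10 (swap(1, 8)): [2, 5, 0, 8, 4, 3, 6, 9, 7, 1]
After 11 (swap(6, 0)): [6, 5, 0, 8, 4, 3, 2, 9, 7, 1]
After 12 (swap(4, 6)): [6, 5, 0, 8, 2, 3, 4, 9, 7, 1]
After 13 (reverse(0, 8)): [7, 9, 4, 3, 2, 8, 0, 5, 6, 1]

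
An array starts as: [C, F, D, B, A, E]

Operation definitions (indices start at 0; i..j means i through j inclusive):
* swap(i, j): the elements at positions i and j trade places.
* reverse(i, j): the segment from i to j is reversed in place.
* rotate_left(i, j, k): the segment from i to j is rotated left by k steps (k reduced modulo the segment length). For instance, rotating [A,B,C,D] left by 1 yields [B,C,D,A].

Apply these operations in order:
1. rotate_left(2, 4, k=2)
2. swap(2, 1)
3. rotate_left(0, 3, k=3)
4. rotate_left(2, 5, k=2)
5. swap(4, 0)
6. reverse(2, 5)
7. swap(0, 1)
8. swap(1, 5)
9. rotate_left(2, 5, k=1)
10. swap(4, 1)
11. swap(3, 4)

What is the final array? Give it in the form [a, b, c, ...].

Answer: [C, A, D, B, E, F]

Derivation:
After 1 (rotate_left(2, 4, k=2)): [C, F, A, D, B, E]
After 2 (swap(2, 1)): [C, A, F, D, B, E]
After 3 (rotate_left(0, 3, k=3)): [D, C, A, F, B, E]
After 4 (rotate_left(2, 5, k=2)): [D, C, B, E, A, F]
After 5 (swap(4, 0)): [A, C, B, E, D, F]
After 6 (reverse(2, 5)): [A, C, F, D, E, B]
After 7 (swap(0, 1)): [C, A, F, D, E, B]
After 8 (swap(1, 5)): [C, B, F, D, E, A]
After 9 (rotate_left(2, 5, k=1)): [C, B, D, E, A, F]
After 10 (swap(4, 1)): [C, A, D, E, B, F]
After 11 (swap(3, 4)): [C, A, D, B, E, F]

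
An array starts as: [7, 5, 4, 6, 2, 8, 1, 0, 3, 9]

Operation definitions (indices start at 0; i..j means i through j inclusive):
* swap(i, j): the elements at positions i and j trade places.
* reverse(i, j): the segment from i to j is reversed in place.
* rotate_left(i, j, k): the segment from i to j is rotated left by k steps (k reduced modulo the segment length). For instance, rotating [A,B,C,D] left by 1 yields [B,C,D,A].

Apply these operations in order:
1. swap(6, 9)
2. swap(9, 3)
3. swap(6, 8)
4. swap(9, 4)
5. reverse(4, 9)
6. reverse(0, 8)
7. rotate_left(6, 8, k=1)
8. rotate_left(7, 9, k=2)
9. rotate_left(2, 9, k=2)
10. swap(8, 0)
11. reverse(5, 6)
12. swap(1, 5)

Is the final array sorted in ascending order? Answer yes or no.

Answer: no

Derivation:
After 1 (swap(6, 9)): [7, 5, 4, 6, 2, 8, 9, 0, 3, 1]
After 2 (swap(9, 3)): [7, 5, 4, 1, 2, 8, 9, 0, 3, 6]
After 3 (swap(6, 8)): [7, 5, 4, 1, 2, 8, 3, 0, 9, 6]
After 4 (swap(9, 4)): [7, 5, 4, 1, 6, 8, 3, 0, 9, 2]
After 5 (reverse(4, 9)): [7, 5, 4, 1, 2, 9, 0, 3, 8, 6]
After 6 (reverse(0, 8)): [8, 3, 0, 9, 2, 1, 4, 5, 7, 6]
After 7 (rotate_left(6, 8, k=1)): [8, 3, 0, 9, 2, 1, 5, 7, 4, 6]
After 8 (rotate_left(7, 9, k=2)): [8, 3, 0, 9, 2, 1, 5, 6, 7, 4]
After 9 (rotate_left(2, 9, k=2)): [8, 3, 2, 1, 5, 6, 7, 4, 0, 9]
After 10 (swap(8, 0)): [0, 3, 2, 1, 5, 6, 7, 4, 8, 9]
After 11 (reverse(5, 6)): [0, 3, 2, 1, 5, 7, 6, 4, 8, 9]
After 12 (swap(1, 5)): [0, 7, 2, 1, 5, 3, 6, 4, 8, 9]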